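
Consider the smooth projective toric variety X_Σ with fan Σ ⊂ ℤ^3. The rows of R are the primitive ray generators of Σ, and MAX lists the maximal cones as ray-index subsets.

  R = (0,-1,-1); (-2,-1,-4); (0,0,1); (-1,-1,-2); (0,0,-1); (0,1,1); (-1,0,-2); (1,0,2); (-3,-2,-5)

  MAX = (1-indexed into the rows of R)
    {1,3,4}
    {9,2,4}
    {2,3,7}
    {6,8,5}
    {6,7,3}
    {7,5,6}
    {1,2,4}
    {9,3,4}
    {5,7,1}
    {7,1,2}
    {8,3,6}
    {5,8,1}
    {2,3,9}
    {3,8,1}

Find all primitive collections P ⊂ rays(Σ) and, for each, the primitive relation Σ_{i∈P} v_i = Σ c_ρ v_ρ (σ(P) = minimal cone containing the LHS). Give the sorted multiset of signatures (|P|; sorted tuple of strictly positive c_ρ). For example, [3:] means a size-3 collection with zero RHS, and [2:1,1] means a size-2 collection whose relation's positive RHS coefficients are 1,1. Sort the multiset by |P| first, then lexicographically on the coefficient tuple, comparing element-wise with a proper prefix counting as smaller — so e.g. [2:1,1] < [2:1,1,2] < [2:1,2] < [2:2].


|primitive collections| = 18. Relations:

  P={1,6}:  v_{1} + v_{6} = 0  →  sig = [2:]
  P={3,5}:  v_{3} + v_{5} = 0  →  sig = [2:]
  P={7,8}:  v_{7} + v_{8} = 0  →  sig = [2:]
  P={2,8}:  v_{2} + v_{8} = v_{4}  →  sig = [2:1]
  P={4,7}:  v_{4} + v_{7} = v_{2}  →  sig = [2:1]
  P={4,5}:  v_{4} + v_{5} = v_{1} + v_{7}  →  sig = [2:1,1]
  P={4,6}:  v_{4} + v_{6} = v_{3} + v_{7}  →  sig = [2:1,1]
  P={4,8}:  v_{4} + v_{8} = v_{1} + v_{3}  →  sig = [2:1,1]
  P={5,9}:  v_{5} + v_{9} = v_{2} + v_{4}  →  sig = [2:1,1]
  P={6,9}:  v_{6} + v_{9} = v_{2} + 2·v_{3} + v_{7}  →  sig = [2:1,1,2]
  P={2,5}:  v_{2} + v_{5} = v_{1} + 2·v_{7}  →  sig = [2:1,2]
  P={2,6}:  v_{2} + v_{6} = v_{3} + 2·v_{7}  →  sig = [2:1,2]
  P={7,9}:  v_{7} + v_{9} = 2·v_{2} + v_{3}  →  sig = [2:1,2]
  P={8,9}:  v_{8} + v_{9} = v_{3} + 2·v_{4}  →  sig = [2:1,2]
  P={1,9}:  v_{1} + v_{9} = 3·v_{4}  →  sig = [2:3]
  P={1,3,7}:  v_{1} + v_{3} + v_{7} = v_{4}  →  sig = [3:1]
  P={2,3,4}:  v_{2} + v_{3} + v_{4} = v_{9}  →  sig = [3:1]
  P={1,2,3}:  v_{1} + v_{2} + v_{3} = 2·v_{4}  →  sig = [3:2]

Sorted signature multiset PRS(X):
    [2:]
    [2:]
    [2:]
    [2:1]
    [2:1]
    [2:1,1]
    [2:1,1]
    [2:1,1]
    [2:1,1]
    [2:1,1,2]
    [2:1,2]
    [2:1,2]
    [2:1,2]
    [2:1,2]
    [2:3]
    [3:1]
    [3:1]
    [3:2]


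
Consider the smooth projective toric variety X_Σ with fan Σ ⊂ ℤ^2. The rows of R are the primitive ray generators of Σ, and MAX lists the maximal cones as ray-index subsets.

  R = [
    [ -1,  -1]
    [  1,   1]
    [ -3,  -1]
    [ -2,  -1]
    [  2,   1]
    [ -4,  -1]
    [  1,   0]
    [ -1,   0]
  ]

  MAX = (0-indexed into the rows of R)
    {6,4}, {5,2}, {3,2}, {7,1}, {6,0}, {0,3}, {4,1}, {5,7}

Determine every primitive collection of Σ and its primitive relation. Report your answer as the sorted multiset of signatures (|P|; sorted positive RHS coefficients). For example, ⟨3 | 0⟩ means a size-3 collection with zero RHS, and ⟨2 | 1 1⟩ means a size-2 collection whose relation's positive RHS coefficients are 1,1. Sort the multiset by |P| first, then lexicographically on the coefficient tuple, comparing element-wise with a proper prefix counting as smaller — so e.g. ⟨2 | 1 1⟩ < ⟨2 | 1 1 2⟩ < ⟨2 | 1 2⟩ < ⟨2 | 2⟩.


|primitive collections| = 20. Relations:

  • {0,1}:  v_{0} + v_{1} = 0 — sig = ⟨2 | 0⟩
  • {3,4}:  v_{3} + v_{4} = 0 — sig = ⟨2 | 0⟩
  • {6,7}:  v_{6} + v_{7} = 0 — sig = ⟨2 | 0⟩
  • {0,4}:  v_{0} + v_{4} = v_{6} — sig = ⟨2 | 1⟩
  • {0,7}:  v_{0} + v_{7} = v_{3} — sig = ⟨2 | 1⟩
  • {1,3}:  v_{1} + v_{3} = v_{7} — sig = ⟨2 | 1⟩
  • {1,6}:  v_{1} + v_{6} = v_{4} — sig = ⟨2 | 1⟩
  • {2,4}:  v_{2} + v_{4} = v_{7} — sig = ⟨2 | 1⟩
  • {2,6}:  v_{2} + v_{6} = v_{3} — sig = ⟨2 | 1⟩
  • {2,7}:  v_{2} + v_{7} = v_{5} — sig = ⟨2 | 1⟩
  • {3,6}:  v_{3} + v_{6} = v_{0} — sig = ⟨2 | 1⟩
  • {3,7}:  v_{3} + v_{7} = v_{2} — sig = ⟨2 | 1⟩
  • {4,7}:  v_{4} + v_{7} = v_{1} — sig = ⟨2 | 1⟩
  • {5,6}:  v_{5} + v_{6} = v_{2} — sig = ⟨2 | 1⟩
  • {0,5}:  v_{0} + v_{5} = v_{2} + v_{3} — sig = ⟨2 | 1 1⟩
  • {0,2}:  v_{0} + v_{2} = 2·v_{3} — sig = ⟨2 | 2⟩
  • {1,2}:  v_{1} + v_{2} = 2·v_{7} — sig = ⟨2 | 2⟩
  • {3,5}:  v_{3} + v_{5} = 2·v_{2} — sig = ⟨2 | 2⟩
  • {4,5}:  v_{4} + v_{5} = 2·v_{7} — sig = ⟨2 | 2⟩
  • {1,5}:  v_{1} + v_{5} = 3·v_{7} — sig = ⟨2 | 3⟩

Hence PRS(X_Σ) =
    |P|=2: 20 collections, coeffs (), (), (), (1), (1), (1), (1), (1), (1), (1), (1), (1), (1), (1), (1,1), (2), (2), (2), (2), (3)


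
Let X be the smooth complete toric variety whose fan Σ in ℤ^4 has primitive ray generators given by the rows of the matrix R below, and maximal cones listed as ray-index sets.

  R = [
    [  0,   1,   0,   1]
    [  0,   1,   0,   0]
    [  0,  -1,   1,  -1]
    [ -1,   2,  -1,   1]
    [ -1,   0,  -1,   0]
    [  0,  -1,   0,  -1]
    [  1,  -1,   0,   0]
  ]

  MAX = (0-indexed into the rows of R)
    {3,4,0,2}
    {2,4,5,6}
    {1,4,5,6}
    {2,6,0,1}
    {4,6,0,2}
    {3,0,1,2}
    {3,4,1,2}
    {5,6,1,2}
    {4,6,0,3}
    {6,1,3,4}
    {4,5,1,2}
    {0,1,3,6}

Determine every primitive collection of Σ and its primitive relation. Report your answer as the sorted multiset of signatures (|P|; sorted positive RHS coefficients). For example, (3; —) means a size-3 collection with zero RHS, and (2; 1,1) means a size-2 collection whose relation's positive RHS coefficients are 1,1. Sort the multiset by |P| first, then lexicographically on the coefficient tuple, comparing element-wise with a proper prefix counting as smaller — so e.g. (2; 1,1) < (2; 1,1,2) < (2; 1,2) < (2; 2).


|primitive collections| = 5. Relations:

  P = {0,5}:  v_{0} + v_{5} = 0 — sig = (2; —)
  P = {3,5}:  v_{3} + v_{5} = v_{1} + v_{4} — sig = (2; 1,1)
  P = {2,3,6}:  v_{2} + v_{3} + v_{6} = 0 — sig = (3; —)
  P = {0,1,4}:  v_{0} + v_{1} + v_{4} = v_{3} — sig = (3; 1)
  P = {1,2,4,6}:  v_{1} + v_{2} + v_{4} + v_{6} = v_{5} — sig = (4; 1)

Sorted signature multiset PRS(X):
    |P|=2: 2 collections, coeffs (), (1,1)
    |P|=3: 2 collections, coeffs (), (1)
    |P|=4: 1 collection, coeffs (1)


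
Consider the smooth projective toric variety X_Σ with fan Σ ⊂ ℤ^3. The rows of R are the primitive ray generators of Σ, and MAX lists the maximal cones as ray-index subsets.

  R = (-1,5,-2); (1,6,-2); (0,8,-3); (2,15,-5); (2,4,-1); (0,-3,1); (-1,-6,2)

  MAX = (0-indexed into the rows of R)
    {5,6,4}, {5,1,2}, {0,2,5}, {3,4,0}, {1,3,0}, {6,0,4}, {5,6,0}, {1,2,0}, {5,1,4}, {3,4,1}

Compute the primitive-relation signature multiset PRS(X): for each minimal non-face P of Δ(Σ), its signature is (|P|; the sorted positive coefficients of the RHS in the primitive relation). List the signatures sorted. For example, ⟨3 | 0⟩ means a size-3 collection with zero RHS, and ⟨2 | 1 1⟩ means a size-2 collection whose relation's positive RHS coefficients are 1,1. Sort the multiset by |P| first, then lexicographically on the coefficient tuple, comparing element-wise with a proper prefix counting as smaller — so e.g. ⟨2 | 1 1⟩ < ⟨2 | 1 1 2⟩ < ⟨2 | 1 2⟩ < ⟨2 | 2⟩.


Primitive collections (9):

  • {1,6}:  v_{1} + v_{6} = 0  →  sig = ⟨2 | 0⟩
  • {2,6}:  v_{2} + v_{6} = v_{0} + v_{5}  →  sig = ⟨2 | 1 1⟩
  • {3,6}:  v_{3} + v_{6} = v_{0} + v_{4}  →  sig = ⟨2 | 1 1⟩
  • {2,3}:  v_{2} + v_{3} = v_{0} + 3·v_{1}  →  sig = ⟨2 | 1 3⟩
  • {2,4}:  v_{2} + v_{4} = 2·v_{1}  →  sig = ⟨2 | 2⟩
  • {3,5}:  v_{3} + v_{5} = 2·v_{1}  →  sig = ⟨2 | 2⟩
  • {0,1,4}:  v_{0} + v_{1} + v_{4} = v_{3}  →  sig = ⟨3 | 1⟩
  • {0,1,5}:  v_{0} + v_{1} + v_{5} = v_{2}  →  sig = ⟨3 | 1⟩
  • {0,4,5}:  v_{0} + v_{4} + v_{5} = v_{1}  →  sig = ⟨3 | 1⟩

Sorted signature multiset PRS(X):
    |P|=2: 6 collections, coeffs (), (1,1), (1,1), (1,3), (2), (2)
    |P|=3: 3 collections, coeffs (1), (1), (1)


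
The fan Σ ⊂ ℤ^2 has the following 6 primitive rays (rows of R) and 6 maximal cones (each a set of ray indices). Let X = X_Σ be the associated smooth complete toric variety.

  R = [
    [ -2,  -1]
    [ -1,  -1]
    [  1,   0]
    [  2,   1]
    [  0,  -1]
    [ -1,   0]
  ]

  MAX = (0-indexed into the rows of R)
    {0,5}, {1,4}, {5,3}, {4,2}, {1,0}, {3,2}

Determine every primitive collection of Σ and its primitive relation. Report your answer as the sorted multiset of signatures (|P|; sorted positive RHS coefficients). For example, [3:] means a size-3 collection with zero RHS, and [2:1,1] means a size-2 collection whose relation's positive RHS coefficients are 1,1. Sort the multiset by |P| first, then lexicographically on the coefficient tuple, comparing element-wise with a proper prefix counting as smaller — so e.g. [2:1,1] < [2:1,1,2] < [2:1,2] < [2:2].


The 9 primitive collections of Σ (r=6, n=2):

  {0,3}:  v_{0} + v_{3} = 0  ⟹  sig = [2:]
  {2,5}:  v_{2} + v_{5} = 0  ⟹  sig = [2:]
  {0,2}:  v_{0} + v_{2} = v_{1}  ⟹  sig = [2:1]
  {1,2}:  v_{1} + v_{2} = v_{4}  ⟹  sig = [2:1]
  {1,3}:  v_{1} + v_{3} = v_{2}  ⟹  sig = [2:1]
  {1,5}:  v_{1} + v_{5} = v_{0}  ⟹  sig = [2:1]
  {4,5}:  v_{4} + v_{5} = v_{1}  ⟹  sig = [2:1]
  {0,4}:  v_{0} + v_{4} = 2·v_{1}  ⟹  sig = [2:2]
  {3,4}:  v_{3} + v_{4} = 2·v_{2}  ⟹  sig = [2:2]

Sorted signature multiset PRS(X):
    [2:]
    [2:]
    [2:1]
    [2:1]
    [2:1]
    [2:1]
    [2:1]
    [2:2]
    [2:2]


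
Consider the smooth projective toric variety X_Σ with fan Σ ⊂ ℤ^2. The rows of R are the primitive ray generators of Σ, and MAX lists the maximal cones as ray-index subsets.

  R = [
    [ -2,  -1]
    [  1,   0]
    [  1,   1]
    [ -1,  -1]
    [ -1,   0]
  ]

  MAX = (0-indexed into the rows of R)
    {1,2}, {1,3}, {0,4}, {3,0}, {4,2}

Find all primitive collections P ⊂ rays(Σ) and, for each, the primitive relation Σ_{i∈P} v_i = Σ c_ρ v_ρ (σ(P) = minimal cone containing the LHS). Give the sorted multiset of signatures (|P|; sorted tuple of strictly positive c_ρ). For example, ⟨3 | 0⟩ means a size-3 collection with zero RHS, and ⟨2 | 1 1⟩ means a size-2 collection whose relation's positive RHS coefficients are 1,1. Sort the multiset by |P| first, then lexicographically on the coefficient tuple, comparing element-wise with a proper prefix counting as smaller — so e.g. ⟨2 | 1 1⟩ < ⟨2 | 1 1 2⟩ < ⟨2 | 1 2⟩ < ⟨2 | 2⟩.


Minimal non-faces — 5 found among 5 rays, 5 max cones:

  P = {1,4}:  v_{1} + v_{4} = 0  ⇒ sig = ⟨2 | 0⟩
  P = {2,3}:  v_{2} + v_{3} = 0  ⇒ sig = ⟨2 | 0⟩
  P = {0,1}:  v_{0} + v_{1} = v_{3}  ⇒ sig = ⟨2 | 1⟩
  P = {0,2}:  v_{0} + v_{2} = v_{4}  ⇒ sig = ⟨2 | 1⟩
  P = {3,4}:  v_{3} + v_{4} = v_{0}  ⇒ sig = ⟨2 | 1⟩

so the primitive-relation signature multiset is
[⟨2 | 0⟩, ⟨2 | 0⟩, ⟨2 | 1⟩, ⟨2 | 1⟩, ⟨2 | 1⟩]


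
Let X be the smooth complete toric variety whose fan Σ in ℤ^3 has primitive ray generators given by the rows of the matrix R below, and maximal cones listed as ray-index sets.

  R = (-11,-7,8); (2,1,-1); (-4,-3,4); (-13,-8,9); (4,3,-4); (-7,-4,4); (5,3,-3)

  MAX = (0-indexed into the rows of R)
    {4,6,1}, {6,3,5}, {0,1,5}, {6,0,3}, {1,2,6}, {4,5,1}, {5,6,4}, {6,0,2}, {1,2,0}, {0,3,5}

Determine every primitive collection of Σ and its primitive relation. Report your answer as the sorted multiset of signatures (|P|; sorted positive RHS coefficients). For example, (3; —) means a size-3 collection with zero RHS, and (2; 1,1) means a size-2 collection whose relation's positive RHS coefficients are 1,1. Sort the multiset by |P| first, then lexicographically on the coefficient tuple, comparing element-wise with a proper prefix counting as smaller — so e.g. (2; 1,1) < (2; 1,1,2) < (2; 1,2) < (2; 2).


Minimal non-faces — 9 found among 7 rays, 10 max cones:

  {2,4}:  v_{2} + v_{4} = 0  so sig = (2; —)
  {0,4}:  v_{0} + v_{4} = v_{5}  so sig = (2; 1)
  {1,3}:  v_{1} + v_{3} = v_{0}  so sig = (2; 1)
  {2,5}:  v_{2} + v_{5} = v_{0}  so sig = (2; 1)
  {2,3}:  v_{2} + v_{3} = 2·v_{0} + v_{6}  so sig = (2; 1,2)
  {3,4}:  v_{3} + v_{4} = 2·v_{5} + v_{6}  so sig = (2; 1,2)
  {1,5,6}:  v_{1} + v_{5} + v_{6} = 0  so sig = (3; —)
  {0,1,6}:  v_{0} + v_{1} + v_{6} = v_{2}  so sig = (3; 1)
  {0,5,6}:  v_{0} + v_{5} + v_{6} = v_{3}  so sig = (3; 1)

so the primitive-relation signature multiset is
{ (2; —),  (2; 1) ×3,  (2; 1,2) ×2,  (3; —),  (3; 1) ×2 }


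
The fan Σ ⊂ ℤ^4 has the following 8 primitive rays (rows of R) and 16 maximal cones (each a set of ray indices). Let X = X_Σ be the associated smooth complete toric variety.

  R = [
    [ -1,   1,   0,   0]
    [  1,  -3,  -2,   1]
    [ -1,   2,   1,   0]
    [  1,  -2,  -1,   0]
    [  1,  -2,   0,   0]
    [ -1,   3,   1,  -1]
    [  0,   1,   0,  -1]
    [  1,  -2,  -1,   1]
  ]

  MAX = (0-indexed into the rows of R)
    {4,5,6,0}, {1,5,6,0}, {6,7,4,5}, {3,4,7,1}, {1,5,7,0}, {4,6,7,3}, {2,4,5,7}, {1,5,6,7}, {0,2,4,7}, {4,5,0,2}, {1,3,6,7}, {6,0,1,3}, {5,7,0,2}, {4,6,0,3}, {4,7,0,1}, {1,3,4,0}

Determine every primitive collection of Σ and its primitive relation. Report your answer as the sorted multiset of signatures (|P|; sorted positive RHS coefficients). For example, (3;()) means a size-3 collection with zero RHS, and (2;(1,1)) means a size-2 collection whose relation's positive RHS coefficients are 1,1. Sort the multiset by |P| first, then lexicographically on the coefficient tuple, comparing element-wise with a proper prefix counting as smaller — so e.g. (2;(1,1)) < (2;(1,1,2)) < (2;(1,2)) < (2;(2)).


Primitive collections (9):

  P = {2,3}:  v_{2} + v_{3} = 0  ⇒ sig = (2;())
  P = {2,6}:  v_{2} + v_{6} = v_{5}  ⇒ sig = (2;(1))
  P = {3,5}:  v_{3} + v_{5} = v_{6}  ⇒ sig = (2;(1))
  P = {1,2}:  v_{1} + v_{2} = v_{0} + v_{7}  ⇒ sig = (2;(1,1))
  P = {0,3,7}:  v_{0} + v_{3} + v_{7} = v_{1}  ⇒ sig = (3;(1))
  P = {1,4,5}:  v_{1} + v_{4} + v_{5} = v_{3}  ⇒ sig = (3;(1))
  P = {0,6,7}:  v_{0} + v_{6} + v_{7} = v_{1} + v_{5}  ⇒ sig = (3;(1,1))
  P = {1,4,6}:  v_{1} + v_{4} + v_{6} = 2·v_{3}  ⇒ sig = (3;(2))
  P = {0,4,5,7}:  v_{0} + v_{4} + v_{5} + v_{7} = 0  ⇒ sig = (4;())

Signatures (|P|; sorted positive RHS coefficients), sorted:
{ (2;()),  (2;(1)) ×2,  (2;(1,1)),  (3;(1)) ×2,  (3;(1,1)),  (3;(2)),  (4;()) }


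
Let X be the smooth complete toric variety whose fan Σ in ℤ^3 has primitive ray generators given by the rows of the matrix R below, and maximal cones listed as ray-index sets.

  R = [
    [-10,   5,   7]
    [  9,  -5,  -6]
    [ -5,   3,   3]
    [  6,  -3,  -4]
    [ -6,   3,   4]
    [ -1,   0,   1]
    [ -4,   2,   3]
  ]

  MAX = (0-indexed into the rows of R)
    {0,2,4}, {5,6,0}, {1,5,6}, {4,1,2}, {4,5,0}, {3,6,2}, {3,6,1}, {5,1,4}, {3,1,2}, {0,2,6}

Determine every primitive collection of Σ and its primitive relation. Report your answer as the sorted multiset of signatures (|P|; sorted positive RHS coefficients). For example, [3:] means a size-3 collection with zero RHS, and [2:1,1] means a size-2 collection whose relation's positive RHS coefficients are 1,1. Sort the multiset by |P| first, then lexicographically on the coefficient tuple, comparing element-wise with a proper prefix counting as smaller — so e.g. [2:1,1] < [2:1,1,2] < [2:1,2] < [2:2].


Σ has 7 primitive collections:

  P = {3,4}:  v_{3} + v_{4} = 0  →  sig = [2:]
  P = {0,1}:  v_{0} + v_{1} = v_{5}  →  sig = [2:1]
  P = {0,3}:  v_{0} + v_{3} = v_{6}  →  sig = [2:1]
  P = {2,5}:  v_{2} + v_{5} = v_{4}  →  sig = [2:1]
  P = {4,6}:  v_{4} + v_{6} = v_{0}  →  sig = [2:1]
  P = {3,5}:  v_{3} + v_{5} = v_{1} + v_{6}  →  sig = [2:1,1]
  P = {1,2,6}:  v_{1} + v_{2} + v_{6} = 0  →  sig = [3:]

Hence PRS(X_Σ) =
[[2:], [2:1], [2:1], [2:1], [2:1], [2:1,1], [3:]]


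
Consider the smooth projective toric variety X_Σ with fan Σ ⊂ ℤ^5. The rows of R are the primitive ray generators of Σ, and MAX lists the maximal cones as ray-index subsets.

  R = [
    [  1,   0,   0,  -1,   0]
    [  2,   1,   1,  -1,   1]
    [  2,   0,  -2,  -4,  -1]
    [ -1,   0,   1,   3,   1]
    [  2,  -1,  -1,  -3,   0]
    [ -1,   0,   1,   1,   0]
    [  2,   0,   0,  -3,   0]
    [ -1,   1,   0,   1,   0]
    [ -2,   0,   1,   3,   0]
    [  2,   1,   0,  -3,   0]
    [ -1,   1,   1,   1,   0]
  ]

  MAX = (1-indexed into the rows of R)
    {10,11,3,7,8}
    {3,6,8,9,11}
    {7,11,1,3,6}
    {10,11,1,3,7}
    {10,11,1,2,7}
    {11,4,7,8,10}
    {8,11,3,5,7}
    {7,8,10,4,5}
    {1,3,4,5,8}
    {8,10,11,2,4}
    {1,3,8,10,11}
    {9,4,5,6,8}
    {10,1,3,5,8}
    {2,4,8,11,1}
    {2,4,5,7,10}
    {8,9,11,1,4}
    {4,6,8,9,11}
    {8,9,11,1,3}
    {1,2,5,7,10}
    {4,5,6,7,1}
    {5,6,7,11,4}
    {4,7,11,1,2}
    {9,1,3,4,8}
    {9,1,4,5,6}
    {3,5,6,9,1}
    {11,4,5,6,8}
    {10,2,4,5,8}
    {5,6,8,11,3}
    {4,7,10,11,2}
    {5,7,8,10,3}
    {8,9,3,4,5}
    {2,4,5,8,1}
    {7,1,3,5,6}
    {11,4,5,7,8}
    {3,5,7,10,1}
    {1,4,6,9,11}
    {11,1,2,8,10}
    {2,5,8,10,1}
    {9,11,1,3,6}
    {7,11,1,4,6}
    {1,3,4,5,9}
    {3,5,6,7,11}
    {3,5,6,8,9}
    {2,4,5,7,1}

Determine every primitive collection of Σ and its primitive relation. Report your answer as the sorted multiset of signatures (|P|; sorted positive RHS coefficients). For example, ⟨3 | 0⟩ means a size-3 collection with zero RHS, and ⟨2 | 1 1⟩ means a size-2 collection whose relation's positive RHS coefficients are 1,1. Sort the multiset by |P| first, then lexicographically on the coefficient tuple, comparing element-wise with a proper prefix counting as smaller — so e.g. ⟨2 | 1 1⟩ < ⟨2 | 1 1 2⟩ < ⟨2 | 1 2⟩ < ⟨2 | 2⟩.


The 20 primitive collections of Σ (r=11, n=5):

  P = {6,10}:  v_{6} + v_{10} = v_{7} + v_{11} — sig = ⟨2 | 1 1⟩
  P = {7,9}:  v_{7} + v_{9} = v_{1} + v_{6} — sig = ⟨2 | 1 1⟩
  P = {9,10}:  v_{9} + v_{10} = v_{1} + v_{11} — sig = ⟨2 | 1 1⟩
  P = {2,6}:  v_{2} + v_{6} = v_{1} + v_{4} + v_{7} + v_{11} — sig = ⟨2 | 1 1 1 1⟩
  P = {2,9}:  v_{2} + v_{9} = 2·v_{1} + v_{4} + v_{11} — sig = ⟨2 | 1 1 2⟩
  P = {2,3}:  v_{2} + v_{3} = 4·v_{1} + v_{5} + 2·v_{8} — sig = ⟨2 | 1 2 4⟩
  P = {3,4,6}:  v_{3} + v_{4} + v_{6} = 0 — sig = ⟨3 | 0⟩
  P = {1,4,10}:  v_{1} + v_{4} + v_{10} = v_{2} — sig = ⟨3 | 1⟩
  P = {1,5,11}:  v_{1} + v_{5} + v_{11} = v_{7} — sig = ⟨3 | 1⟩
  P = {1,6,8}:  v_{1} + v_{6} + v_{8} = v_{11} — sig = ⟨3 | 1⟩
  P = {1,7,8}:  v_{1} + v_{7} + v_{8} = v_{10} — sig = ⟨3 | 1⟩
  P = {5,9,11}:  v_{5} + v_{9} + v_{11} = v_{6} — sig = ⟨3 | 1⟩
  P = {3,4,11}:  v_{3} + v_{4} + v_{11} = v_{1} + v_{8} — sig = ⟨3 | 1 1⟩
  P = {2,5,11}:  v_{2} + v_{5} + v_{11} = v_{4} + v_{7} + v_{10} — sig = ⟨3 | 1 1 1⟩
  P = {3,4,7}:  v_{3} + v_{4} + v_{7} = 2·v_{1} + v_{5} + v_{8} — sig = ⟨3 | 1 1 2⟩
  P = {2,7,8}:  v_{2} + v_{7} + v_{8} = v_{4} + 2·v_{10} — sig = ⟨3 | 1 2⟩
  P = {5,10,11}:  v_{5} + v_{10} + v_{11} = 2·v_{7} + v_{8} — sig = ⟨3 | 1 2⟩
  P = {6,7,8}:  v_{6} + v_{7} + v_{8} = v_{5} + 2·v_{11} — sig = ⟨3 | 1 2⟩
  P = {3,4,10}:  v_{3} + v_{4} + v_{10} = 3·v_{1} + v_{5} + 2·v_{8} — sig = ⟨3 | 1 2 3⟩
  P = {1,5,8,9}:  v_{1} + v_{5} + v_{8} + v_{9} = 0 — sig = ⟨4 | 0⟩

Sorted signature multiset PRS(X):
[⟨2 | 1 1⟩, ⟨2 | 1 1⟩, ⟨2 | 1 1⟩, ⟨2 | 1 1 1 1⟩, ⟨2 | 1 1 2⟩, ⟨2 | 1 2 4⟩, ⟨3 | 0⟩, ⟨3 | 1⟩, ⟨3 | 1⟩, ⟨3 | 1⟩, ⟨3 | 1⟩, ⟨3 | 1⟩, ⟨3 | 1 1⟩, ⟨3 | 1 1 1⟩, ⟨3 | 1 1 2⟩, ⟨3 | 1 2⟩, ⟨3 | 1 2⟩, ⟨3 | 1 2⟩, ⟨3 | 1 2 3⟩, ⟨4 | 0⟩]


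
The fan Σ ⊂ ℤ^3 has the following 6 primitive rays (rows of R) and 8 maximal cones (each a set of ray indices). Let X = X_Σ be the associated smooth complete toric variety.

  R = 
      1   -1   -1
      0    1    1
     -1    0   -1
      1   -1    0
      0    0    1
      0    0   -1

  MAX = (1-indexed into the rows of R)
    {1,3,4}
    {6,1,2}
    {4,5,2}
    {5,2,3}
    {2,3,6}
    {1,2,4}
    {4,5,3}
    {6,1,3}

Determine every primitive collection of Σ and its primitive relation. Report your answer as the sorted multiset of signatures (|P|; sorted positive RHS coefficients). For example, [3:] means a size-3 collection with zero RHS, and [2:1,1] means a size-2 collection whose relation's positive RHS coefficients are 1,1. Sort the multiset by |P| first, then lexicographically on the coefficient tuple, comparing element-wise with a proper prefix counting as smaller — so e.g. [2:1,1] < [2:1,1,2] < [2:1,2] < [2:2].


Minimal non-faces — 5 found among 6 rays, 8 max cones:

  P={5,6}:  v_{5} + v_{6} = 0  ⇒ sig = [2:]
  P={1,5}:  v_{1} + v_{5} = v_{4}  ⇒ sig = [2:1]
  P={4,6}:  v_{4} + v_{6} = v_{1}  ⇒ sig = [2:1]
  P={2,3,4}:  v_{2} + v_{3} + v_{4} = 0  ⇒ sig = [3:]
  P={1,2,3}:  v_{1} + v_{2} + v_{3} = v_{6}  ⇒ sig = [3:1]

Signatures (|P|; sorted positive RHS coefficients), sorted:
[[2:], [2:1], [2:1], [3:], [3:1]]


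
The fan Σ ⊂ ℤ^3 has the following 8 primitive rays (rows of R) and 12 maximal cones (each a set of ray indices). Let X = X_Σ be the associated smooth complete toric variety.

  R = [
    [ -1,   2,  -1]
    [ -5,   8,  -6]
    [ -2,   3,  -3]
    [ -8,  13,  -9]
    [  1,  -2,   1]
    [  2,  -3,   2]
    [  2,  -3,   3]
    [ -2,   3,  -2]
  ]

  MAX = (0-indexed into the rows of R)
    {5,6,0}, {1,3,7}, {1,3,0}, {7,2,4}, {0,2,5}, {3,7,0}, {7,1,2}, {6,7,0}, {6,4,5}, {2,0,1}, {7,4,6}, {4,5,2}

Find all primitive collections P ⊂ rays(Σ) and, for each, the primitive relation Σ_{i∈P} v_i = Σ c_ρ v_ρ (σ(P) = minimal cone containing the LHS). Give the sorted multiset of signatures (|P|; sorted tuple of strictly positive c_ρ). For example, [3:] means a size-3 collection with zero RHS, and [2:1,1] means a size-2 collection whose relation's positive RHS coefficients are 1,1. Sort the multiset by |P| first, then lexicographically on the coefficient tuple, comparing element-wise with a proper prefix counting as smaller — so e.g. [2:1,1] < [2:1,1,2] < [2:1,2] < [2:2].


Δ(Σ) — 8 vertices, 12 min non-faces:

  P={0,4}:  v_{0} + v_{4} = 0  ⇒ sig = [2:]
  P={2,6}:  v_{2} + v_{6} = 0  ⇒ sig = [2:]
  P={5,7}:  v_{5} + v_{7} = 0  ⇒ sig = [2:]
  P={1,4}:  v_{1} + v_{4} = v_{2} + v_{7}  ⇒ sig = [2:1,1]
  P={1,5}:  v_{1} + v_{5} = v_{0} + v_{2}  ⇒ sig = [2:1,1]
  P={1,6}:  v_{1} + v_{6} = v_{0} + v_{7}  ⇒ sig = [2:1,1]
  P={3,4}:  v_{3} + v_{4} = v_{1} + v_{7}  ⇒ sig = [2:1,1]
  P={3,5}:  v_{3} + v_{5} = v_{0} + v_{1}  ⇒ sig = [2:1,1]
  P={2,3}:  v_{2} + v_{3} = 2·v_{1}  ⇒ sig = [2:2]
  P={3,6}:  v_{3} + v_{6} = 2·v_{0} + 2·v_{7}  ⇒ sig = [2:2,2]
  P={0,1,7}:  v_{0} + v_{1} + v_{7} = v_{3}  ⇒ sig = [3:1]
  P={0,2,7}:  v_{0} + v_{2} + v_{7} = v_{1}  ⇒ sig = [3:1]

Sorted signature multiset PRS(X):
    |P|=2: 10 collections, coeffs (), (), (), (1,1), (1,1), (1,1), (1,1), (1,1), (2), (2,2)
    |P|=3: 2 collections, coeffs (1), (1)


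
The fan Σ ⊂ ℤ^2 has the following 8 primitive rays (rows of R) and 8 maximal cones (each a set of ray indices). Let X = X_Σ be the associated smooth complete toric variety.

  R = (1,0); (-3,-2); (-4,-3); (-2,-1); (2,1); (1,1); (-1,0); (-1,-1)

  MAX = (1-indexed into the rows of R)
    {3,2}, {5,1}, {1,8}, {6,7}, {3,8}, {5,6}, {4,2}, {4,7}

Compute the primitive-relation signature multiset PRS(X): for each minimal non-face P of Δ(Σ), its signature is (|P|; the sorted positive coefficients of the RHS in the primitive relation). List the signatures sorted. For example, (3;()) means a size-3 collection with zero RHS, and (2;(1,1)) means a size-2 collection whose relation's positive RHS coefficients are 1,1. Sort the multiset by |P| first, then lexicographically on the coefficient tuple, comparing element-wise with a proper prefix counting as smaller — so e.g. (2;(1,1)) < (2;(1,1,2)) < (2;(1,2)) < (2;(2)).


|primitive collections| = 20. Relations:

  P={1,7}:  v_{1} + v_{7} = 0  ⟹  sig = (2;())
  P={4,5}:  v_{4} + v_{5} = 0  ⟹  sig = (2;())
  P={6,8}:  v_{6} + v_{8} = 0  ⟹  sig = (2;())
  P={1,4}:  v_{1} + v_{4} = v_{8}  ⟹  sig = (2;(1))
  P={1,6}:  v_{1} + v_{6} = v_{5}  ⟹  sig = (2;(1))
  P={2,5}:  v_{2} + v_{5} = v_{8}  ⟹  sig = (2;(1))
  P={2,6}:  v_{2} + v_{6} = v_{4}  ⟹  sig = (2;(1))
  P={2,8}:  v_{2} + v_{8} = v_{3}  ⟹  sig = (2;(1))
  P={3,6}:  v_{3} + v_{6} = v_{2}  ⟹  sig = (2;(1))
  P={4,6}:  v_{4} + v_{6} = v_{7}  ⟹  sig = (2;(1))
  P={4,8}:  v_{4} + v_{8} = v_{2}  ⟹  sig = (2;(1))
  P={5,7}:  v_{5} + v_{7} = v_{6}  ⟹  sig = (2;(1))
  P={5,8}:  v_{5} + v_{8} = v_{1}  ⟹  sig = (2;(1))
  P={7,8}:  v_{7} + v_{8} = v_{4}  ⟹  sig = (2;(1))
  P={3,7}:  v_{3} + v_{7} = v_{2} + v_{4}  ⟹  sig = (2;(1,1))
  P={1,2}:  v_{1} + v_{2} = 2·v_{8}  ⟹  sig = (2;(2))
  P={2,7}:  v_{2} + v_{7} = 2·v_{4}  ⟹  sig = (2;(2))
  P={3,4}:  v_{3} + v_{4} = 2·v_{2}  ⟹  sig = (2;(2))
  P={3,5}:  v_{3} + v_{5} = 2·v_{8}  ⟹  sig = (2;(2))
  P={1,3}:  v_{1} + v_{3} = 3·v_{8}  ⟹  sig = (2;(3))

so the primitive-relation signature multiset is
    (2;())
    (2;())
    (2;())
    (2;(1))
    (2;(1))
    (2;(1))
    (2;(1))
    (2;(1))
    (2;(1))
    (2;(1))
    (2;(1))
    (2;(1))
    (2;(1))
    (2;(1))
    (2;(1,1))
    (2;(2))
    (2;(2))
    (2;(2))
    (2;(2))
    (2;(3))


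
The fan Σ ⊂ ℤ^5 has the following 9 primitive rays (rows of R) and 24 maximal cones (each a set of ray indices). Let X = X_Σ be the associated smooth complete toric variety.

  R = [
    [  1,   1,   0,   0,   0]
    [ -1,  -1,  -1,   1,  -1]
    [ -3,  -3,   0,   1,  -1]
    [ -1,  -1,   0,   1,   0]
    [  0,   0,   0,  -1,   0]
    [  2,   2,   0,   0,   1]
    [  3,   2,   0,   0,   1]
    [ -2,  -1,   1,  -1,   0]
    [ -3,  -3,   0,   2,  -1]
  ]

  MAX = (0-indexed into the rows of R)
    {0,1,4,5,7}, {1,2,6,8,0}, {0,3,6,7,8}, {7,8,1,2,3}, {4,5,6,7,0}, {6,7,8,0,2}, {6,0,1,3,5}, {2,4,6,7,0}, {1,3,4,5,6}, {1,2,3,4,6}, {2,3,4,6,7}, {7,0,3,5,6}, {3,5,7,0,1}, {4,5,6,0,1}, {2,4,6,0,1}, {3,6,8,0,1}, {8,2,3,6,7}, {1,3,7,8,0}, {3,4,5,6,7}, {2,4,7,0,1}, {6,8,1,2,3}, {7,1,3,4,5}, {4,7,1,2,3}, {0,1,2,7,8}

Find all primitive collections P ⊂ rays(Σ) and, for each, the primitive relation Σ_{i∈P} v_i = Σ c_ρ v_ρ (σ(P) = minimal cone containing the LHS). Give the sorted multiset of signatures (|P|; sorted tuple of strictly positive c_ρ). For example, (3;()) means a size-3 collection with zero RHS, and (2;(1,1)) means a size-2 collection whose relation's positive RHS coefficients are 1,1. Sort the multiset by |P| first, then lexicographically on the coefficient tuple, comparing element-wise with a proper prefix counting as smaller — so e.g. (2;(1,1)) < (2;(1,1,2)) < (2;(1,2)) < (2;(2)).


6 minimal non-faces of Δ(Σ) (on 9 rays):

  {2,5}:  v_{2} + v_{5} = v_{3}  →  sig = (2;(1))
  {4,8}:  v_{4} + v_{8} = v_{2}  →  sig = (2;(1))
  {5,8}:  v_{5} + v_{8} = v_{0} + 2·v_{3}  →  sig = (2;(1,2))
  {0,3,4}:  v_{0} + v_{3} + v_{4} = 0  →  sig = (3;())
  {1,6,7}:  v_{1} + v_{6} + v_{7} = 0  →  sig = (3;())
  {0,2,3}:  v_{0} + v_{2} + v_{3} = v_{8}  →  sig = (3;(1))

Hence PRS(X_Σ) =
    |P|=2: 3 collections, coeffs (1), (1), (1,2)
    |P|=3: 3 collections, coeffs (), (), (1)


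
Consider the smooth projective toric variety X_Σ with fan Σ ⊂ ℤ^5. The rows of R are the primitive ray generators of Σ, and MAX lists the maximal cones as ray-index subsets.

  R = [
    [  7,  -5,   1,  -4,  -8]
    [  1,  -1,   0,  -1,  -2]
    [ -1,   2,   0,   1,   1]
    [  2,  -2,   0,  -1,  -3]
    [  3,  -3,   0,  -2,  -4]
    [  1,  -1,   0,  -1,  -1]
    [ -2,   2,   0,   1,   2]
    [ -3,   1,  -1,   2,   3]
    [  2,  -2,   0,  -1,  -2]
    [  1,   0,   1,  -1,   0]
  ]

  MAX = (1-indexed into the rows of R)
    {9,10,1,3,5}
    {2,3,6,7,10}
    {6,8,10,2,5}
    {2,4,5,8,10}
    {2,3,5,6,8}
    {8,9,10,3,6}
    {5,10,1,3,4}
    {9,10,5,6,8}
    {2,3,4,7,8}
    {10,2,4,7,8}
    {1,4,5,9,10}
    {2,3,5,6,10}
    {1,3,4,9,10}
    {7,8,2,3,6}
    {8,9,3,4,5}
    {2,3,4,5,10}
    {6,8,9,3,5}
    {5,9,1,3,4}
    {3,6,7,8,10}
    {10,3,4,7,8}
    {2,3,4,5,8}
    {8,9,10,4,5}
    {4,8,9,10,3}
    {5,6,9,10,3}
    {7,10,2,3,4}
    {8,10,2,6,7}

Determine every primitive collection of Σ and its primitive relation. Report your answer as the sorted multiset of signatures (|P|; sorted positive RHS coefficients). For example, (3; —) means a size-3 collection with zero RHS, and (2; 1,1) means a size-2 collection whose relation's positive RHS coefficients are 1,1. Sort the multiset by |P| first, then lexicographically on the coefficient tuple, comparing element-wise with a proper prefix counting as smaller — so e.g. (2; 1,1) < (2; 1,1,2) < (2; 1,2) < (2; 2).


Δ(Σ) — 10 vertices, 11 min non-faces:

  P = {7,9}:  v_{7} + v_{9} = 0  →  sig = (2; —)
  P = {2,9}:  v_{2} + v_{9} = v_{5}  →  sig = (2; 1)
  P = {4,6}:  v_{4} + v_{6} = v_{5}  →  sig = (2; 1)
  P = {5,7}:  v_{5} + v_{7} = v_{2}  →  sig = (2; 1)
  P = {1,8}:  v_{1} + v_{8} = v_{4} + v_{9}  →  sig = (2; 1,1)
  P = {1,7}:  v_{1} + v_{7} = v_{3} + v_{4} + v_{5} + v_{10}  →  sig = (2; 1,1,1,1)
  P = {1,2}:  v_{1} + v_{2} = v_{3} + v_{4} + 2·v_{5} + v_{10}  →  sig = (2; 1,1,1,2)
  P = {1,6}:  v_{1} + v_{6} = v_{3} + 2·v_{5} + v_{9} + v_{10}  →  sig = (2; 1,1,1,2)
  P = {3,5,8,10}:  v_{3} + v_{5} + v_{8} + v_{10} = 0  →  sig = (4; —)
  P = {2,3,8,10}:  v_{2} + v_{3} + v_{8} + v_{10} = v_{7}  →  sig = (4; 1)
  P = {3,4,5,9,10}:  v_{3} + v_{4} + v_{5} + v_{9} + v_{10} = v_{1}  →  sig = (5; 1)

Signatures (|P|; sorted positive RHS coefficients), sorted:
[(2; —), (2; 1), (2; 1), (2; 1), (2; 1,1), (2; 1,1,1,1), (2; 1,1,1,2), (2; 1,1,1,2), (4; —), (4; 1), (5; 1)]


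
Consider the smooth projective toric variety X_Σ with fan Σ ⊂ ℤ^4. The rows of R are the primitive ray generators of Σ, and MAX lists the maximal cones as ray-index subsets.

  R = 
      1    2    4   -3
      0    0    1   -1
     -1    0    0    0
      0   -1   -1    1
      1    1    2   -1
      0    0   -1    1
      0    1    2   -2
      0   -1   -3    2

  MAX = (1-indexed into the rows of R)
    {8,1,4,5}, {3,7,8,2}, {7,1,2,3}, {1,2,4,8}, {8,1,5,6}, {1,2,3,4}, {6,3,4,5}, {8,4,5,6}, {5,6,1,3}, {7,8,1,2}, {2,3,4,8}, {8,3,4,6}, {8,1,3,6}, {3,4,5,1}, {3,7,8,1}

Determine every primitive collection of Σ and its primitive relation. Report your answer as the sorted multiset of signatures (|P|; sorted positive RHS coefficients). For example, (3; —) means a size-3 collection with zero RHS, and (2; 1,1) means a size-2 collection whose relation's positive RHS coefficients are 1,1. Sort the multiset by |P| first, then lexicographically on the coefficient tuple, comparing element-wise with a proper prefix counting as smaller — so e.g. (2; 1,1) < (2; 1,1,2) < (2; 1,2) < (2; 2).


The 9 primitive collections of Σ (r=8, n=4):

  • {2,6}:  v_{2} + v_{6} = 0  ⇒ sig = (2; —)
  • {4,7}:  v_{4} + v_{7} = v_{2}  ⇒ sig = (2; 1)
  • {5,7}:  v_{5} + v_{7} = v_{1}  ⇒ sig = (2; 1)
  • {2,5}:  v_{2} + v_{5} = v_{1} + v_{4}  ⇒ sig = (2; 1,1)
  • {6,7}:  v_{6} + v_{7} = v_{1} + v_{3} + v_{8}  ⇒ sig = (2; 1,1,1)
  • {1,4,6}:  v_{1} + v_{4} + v_{6} = v_{5}  ⇒ sig = (3; 1)
  • {3,5,8}:  v_{3} + v_{5} + v_{8} = v_{6}  ⇒ sig = (3; 1)
  • {1,3,4,8}:  v_{1} + v_{3} + v_{4} + v_{8} = 0  ⇒ sig = (4; —)
  • {1,2,3,8}:  v_{1} + v_{2} + v_{3} + v_{8} = v_{7}  ⇒ sig = (4; 1)

Hence PRS(X_Σ) =
    |P|=2: 5 collections, coeffs (), (1), (1), (1,1), (1,1,1)
    |P|=3: 2 collections, coeffs (1), (1)
    |P|=4: 2 collections, coeffs (), (1)


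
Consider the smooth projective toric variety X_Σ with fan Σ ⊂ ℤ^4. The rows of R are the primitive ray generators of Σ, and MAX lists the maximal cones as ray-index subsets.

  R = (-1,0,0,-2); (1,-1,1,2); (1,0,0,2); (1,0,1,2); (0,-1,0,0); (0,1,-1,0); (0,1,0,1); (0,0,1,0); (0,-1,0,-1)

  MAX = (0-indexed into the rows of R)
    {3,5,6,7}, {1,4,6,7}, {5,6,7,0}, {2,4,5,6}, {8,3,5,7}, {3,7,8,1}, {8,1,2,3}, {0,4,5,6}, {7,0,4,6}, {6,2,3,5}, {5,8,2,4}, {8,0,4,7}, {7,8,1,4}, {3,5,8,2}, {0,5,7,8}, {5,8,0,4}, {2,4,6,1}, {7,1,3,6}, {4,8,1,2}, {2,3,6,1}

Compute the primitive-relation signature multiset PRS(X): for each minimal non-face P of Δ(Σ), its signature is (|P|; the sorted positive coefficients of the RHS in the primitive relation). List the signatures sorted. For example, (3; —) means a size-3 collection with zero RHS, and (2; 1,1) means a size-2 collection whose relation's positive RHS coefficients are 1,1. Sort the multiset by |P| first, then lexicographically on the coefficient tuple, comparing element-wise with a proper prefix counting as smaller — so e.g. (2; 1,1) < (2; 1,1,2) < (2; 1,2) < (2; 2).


8 minimal non-faces of Δ(Σ) (on 9 rays):

  {0,2}:  v_{0} + v_{2} = 0 ; sig = (2; —)
  {6,8}:  v_{6} + v_{8} = 0 ; sig = (2; —)
  {0,3}:  v_{0} + v_{3} = v_{7} ; sig = (2; 1)
  {1,5}:  v_{1} + v_{5} = v_{2} ; sig = (2; 1)
  {2,7}:  v_{2} + v_{7} = v_{3} ; sig = (2; 1)
  {3,4}:  v_{3} + v_{4} = v_{1} ; sig = (2; 1)
  {0,1}:  v_{0} + v_{1} = v_{4} + v_{7} ; sig = (2; 1,1)
  {4,5,7}:  v_{4} + v_{5} + v_{7} = 0 ; sig = (3; —)

Hence PRS(X_Σ) =
    |P|=2: 7 collections, coeffs (), (), (1), (1), (1), (1), (1,1)
    |P|=3: 1 collection, coeffs ()


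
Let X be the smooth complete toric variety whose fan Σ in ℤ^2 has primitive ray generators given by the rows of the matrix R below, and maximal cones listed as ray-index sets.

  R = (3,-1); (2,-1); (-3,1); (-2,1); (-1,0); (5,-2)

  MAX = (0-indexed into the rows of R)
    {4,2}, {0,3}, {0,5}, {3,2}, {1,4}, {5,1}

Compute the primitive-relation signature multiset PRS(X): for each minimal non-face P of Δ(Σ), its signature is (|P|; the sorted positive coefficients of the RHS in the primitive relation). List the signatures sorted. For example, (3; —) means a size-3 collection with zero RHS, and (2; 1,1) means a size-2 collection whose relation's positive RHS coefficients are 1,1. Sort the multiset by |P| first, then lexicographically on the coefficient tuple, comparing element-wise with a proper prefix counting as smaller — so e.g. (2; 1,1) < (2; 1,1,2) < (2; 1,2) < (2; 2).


Δ(Σ) — 6 vertices, 9 min non-faces:

  P = {0,2}:  v_{0} + v_{2} = 0  so sig = (2; —)
  P = {1,3}:  v_{1} + v_{3} = 0  so sig = (2; —)
  P = {0,1}:  v_{0} + v_{1} = v_{5}  so sig = (2; 1)
  P = {0,4}:  v_{0} + v_{4} = v_{1}  so sig = (2; 1)
  P = {1,2}:  v_{1} + v_{2} = v_{4}  so sig = (2; 1)
  P = {2,5}:  v_{2} + v_{5} = v_{1}  so sig = (2; 1)
  P = {3,4}:  v_{3} + v_{4} = v_{2}  so sig = (2; 1)
  P = {3,5}:  v_{3} + v_{5} = v_{0}  so sig = (2; 1)
  P = {4,5}:  v_{4} + v_{5} = 2·v_{1}  so sig = (2; 2)

so the primitive-relation signature multiset is
[(2; —), (2; —), (2; 1), (2; 1), (2; 1), (2; 1), (2; 1), (2; 1), (2; 2)]


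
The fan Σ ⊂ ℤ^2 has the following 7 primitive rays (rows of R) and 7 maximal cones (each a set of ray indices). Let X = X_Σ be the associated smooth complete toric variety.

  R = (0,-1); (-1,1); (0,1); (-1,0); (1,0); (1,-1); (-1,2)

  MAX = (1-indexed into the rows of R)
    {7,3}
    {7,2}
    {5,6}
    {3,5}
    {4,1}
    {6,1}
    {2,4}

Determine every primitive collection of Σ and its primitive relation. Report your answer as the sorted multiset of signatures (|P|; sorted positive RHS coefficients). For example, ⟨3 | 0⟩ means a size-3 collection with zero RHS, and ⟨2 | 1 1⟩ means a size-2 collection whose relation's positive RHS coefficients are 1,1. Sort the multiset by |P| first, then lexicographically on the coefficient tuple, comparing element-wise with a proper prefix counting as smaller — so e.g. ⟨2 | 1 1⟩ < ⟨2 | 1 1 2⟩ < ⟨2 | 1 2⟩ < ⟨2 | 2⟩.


14 collections generate NE(X_Σ); each relation:

  • {1,3}:  v_{1} + v_{3} = 0  ⟹  sig = ⟨2 | 0⟩
  • {2,6}:  v_{2} + v_{6} = 0  ⟹  sig = ⟨2 | 0⟩
  • {4,5}:  v_{4} + v_{5} = 0  ⟹  sig = ⟨2 | 0⟩
  • {1,2}:  v_{1} + v_{2} = v_{4}  ⟹  sig = ⟨2 | 1⟩
  • {1,5}:  v_{1} + v_{5} = v_{6}  ⟹  sig = ⟨2 | 1⟩
  • {1,7}:  v_{1} + v_{7} = v_{2}  ⟹  sig = ⟨2 | 1⟩
  • {2,3}:  v_{2} + v_{3} = v_{7}  ⟹  sig = ⟨2 | 1⟩
  • {2,5}:  v_{2} + v_{5} = v_{3}  ⟹  sig = ⟨2 | 1⟩
  • {3,4}:  v_{3} + v_{4} = v_{2}  ⟹  sig = ⟨2 | 1⟩
  • {3,6}:  v_{3} + v_{6} = v_{5}  ⟹  sig = ⟨2 | 1⟩
  • {4,6}:  v_{4} + v_{6} = v_{1}  ⟹  sig = ⟨2 | 1⟩
  • {6,7}:  v_{6} + v_{7} = v_{3}  ⟹  sig = ⟨2 | 1⟩
  • {4,7}:  v_{4} + v_{7} = 2·v_{2}  ⟹  sig = ⟨2 | 2⟩
  • {5,7}:  v_{5} + v_{7} = 2·v_{3}  ⟹  sig = ⟨2 | 2⟩

Signatures (|P|; sorted positive RHS coefficients), sorted:
    |P|=2: 14 collections, coeffs (), (), (), (1), (1), (1), (1), (1), (1), (1), (1), (1), (2), (2)


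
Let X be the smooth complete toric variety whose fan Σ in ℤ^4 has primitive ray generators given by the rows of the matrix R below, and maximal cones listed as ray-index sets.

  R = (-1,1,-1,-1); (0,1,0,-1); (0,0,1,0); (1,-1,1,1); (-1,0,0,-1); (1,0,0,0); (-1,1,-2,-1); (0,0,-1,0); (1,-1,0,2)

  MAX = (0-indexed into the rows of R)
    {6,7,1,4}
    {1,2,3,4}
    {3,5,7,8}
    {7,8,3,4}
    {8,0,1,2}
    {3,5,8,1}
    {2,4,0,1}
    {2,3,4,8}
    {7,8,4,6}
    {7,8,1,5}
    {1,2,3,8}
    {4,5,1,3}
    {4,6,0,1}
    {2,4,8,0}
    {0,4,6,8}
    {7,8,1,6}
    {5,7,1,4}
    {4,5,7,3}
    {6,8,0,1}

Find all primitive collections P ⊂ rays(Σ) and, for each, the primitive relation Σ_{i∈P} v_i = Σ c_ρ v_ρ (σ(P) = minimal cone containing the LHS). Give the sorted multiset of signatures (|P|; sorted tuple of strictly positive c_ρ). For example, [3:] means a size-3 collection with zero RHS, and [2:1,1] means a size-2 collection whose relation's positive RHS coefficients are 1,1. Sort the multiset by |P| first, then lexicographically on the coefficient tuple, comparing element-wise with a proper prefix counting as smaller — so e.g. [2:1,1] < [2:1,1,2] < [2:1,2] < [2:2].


Δ(Σ) — 9 vertices, 11 min non-faces:

  • {0,3}:  v_{0} + v_{3} = 0 — sig = [2:]
  • {2,7}:  v_{2} + v_{7} = 0 — sig = [2:]
  • {0,7}:  v_{0} + v_{7} = v_{6} — sig = [2:1]
  • {2,6}:  v_{2} + v_{6} = v_{0} — sig = [2:1]
  • {3,6}:  v_{3} + v_{6} = v_{7} — sig = [2:1]
  • {0,5}:  v_{0} + v_{5} = v_{1} + v_{7} — sig = [2:1,1]
  • {2,5}:  v_{2} + v_{5} = v_{1} + v_{3} — sig = [2:1,1]
  • {5,6}:  v_{5} + v_{6} = v_{1} + 2·v_{7} — sig = [2:1,2]
  • {1,4,8}:  v_{1} + v_{4} + v_{8} = 0 — sig = [3:]
  • {1,3,7}:  v_{1} + v_{3} + v_{7} = v_{5} — sig = [3:1]
  • {4,5,8}:  v_{4} + v_{5} + v_{8} = v_{3} + v_{7} — sig = [3:1,1]

so the primitive-relation signature multiset is
{ [2:] ×2,  [2:1] ×3,  [2:1,1] ×2,  [2:1,2],  [3:],  [3:1],  [3:1,1] }


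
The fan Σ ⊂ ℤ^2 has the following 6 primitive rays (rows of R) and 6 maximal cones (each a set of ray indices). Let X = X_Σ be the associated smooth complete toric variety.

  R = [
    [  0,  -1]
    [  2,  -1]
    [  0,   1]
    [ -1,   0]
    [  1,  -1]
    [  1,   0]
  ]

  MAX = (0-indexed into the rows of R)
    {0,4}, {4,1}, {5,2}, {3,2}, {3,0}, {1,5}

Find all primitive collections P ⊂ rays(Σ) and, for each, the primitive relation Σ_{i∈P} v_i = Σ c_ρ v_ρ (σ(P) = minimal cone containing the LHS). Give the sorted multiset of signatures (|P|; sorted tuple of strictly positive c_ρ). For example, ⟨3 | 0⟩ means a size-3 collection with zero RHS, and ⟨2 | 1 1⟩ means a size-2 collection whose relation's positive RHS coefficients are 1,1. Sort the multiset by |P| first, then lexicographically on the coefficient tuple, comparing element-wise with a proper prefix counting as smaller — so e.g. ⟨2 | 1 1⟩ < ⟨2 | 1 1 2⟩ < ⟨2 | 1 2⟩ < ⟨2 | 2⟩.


Primitive collections (9):

  {0,2}:  v_{0} + v_{2} = 0  ⟹  sig = ⟨2 | 0⟩
  {3,5}:  v_{3} + v_{5} = 0  ⟹  sig = ⟨2 | 0⟩
  {0,5}:  v_{0} + v_{5} = v_{4}  ⟹  sig = ⟨2 | 1⟩
  {1,3}:  v_{1} + v_{3} = v_{4}  ⟹  sig = ⟨2 | 1⟩
  {2,4}:  v_{2} + v_{4} = v_{5}  ⟹  sig = ⟨2 | 1⟩
  {3,4}:  v_{3} + v_{4} = v_{0}  ⟹  sig = ⟨2 | 1⟩
  {4,5}:  v_{4} + v_{5} = v_{1}  ⟹  sig = ⟨2 | 1⟩
  {0,1}:  v_{0} + v_{1} = 2·v_{4}  ⟹  sig = ⟨2 | 2⟩
  {1,2}:  v_{1} + v_{2} = 2·v_{5}  ⟹  sig = ⟨2 | 2⟩

Hence PRS(X_Σ) =
    |P|=2: 9 collections, coeffs (), (), (1), (1), (1), (1), (1), (2), (2)
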